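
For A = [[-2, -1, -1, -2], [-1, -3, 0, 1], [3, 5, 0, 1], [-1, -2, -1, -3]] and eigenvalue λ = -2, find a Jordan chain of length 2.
We seek v_1 ∈ ker((A + 2I)^2) \ ker(A + 2I), then set v_{i+1} = (A + 2I) v_i.

One such chain is v_1 = [[-2, 1, 0, 0]]^T, v_2 = [[-1, 1, -1, 0]]^T. Check: (A + 2I) v_2 = [[0, 0, 0, 0]]^T = 0.

v_1 = [[-2, 1, 0, 0]]^T, v_2 = [[-1, 1, -1, 0]]^T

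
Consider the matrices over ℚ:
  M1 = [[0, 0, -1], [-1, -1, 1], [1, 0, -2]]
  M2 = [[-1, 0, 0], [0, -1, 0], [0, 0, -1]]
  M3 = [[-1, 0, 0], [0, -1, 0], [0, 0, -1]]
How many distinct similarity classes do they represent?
2 classes: {M1}, {M2, M3}

Characteristic polynomials: χ_{M1} = (x + 1)^3, χ_{M2} = (x + 1)^3, χ_{M3} = (x + 1)^3.

{M1}: invariant factors x + 1, (x + 1)^2.

{M2, M3}: invariant factors x + 1, x + 1, x + 1.

Matrices are similar if and only if their invariant-factor lists agree; the partition into similarity classes is {M1}, {M2, M3}.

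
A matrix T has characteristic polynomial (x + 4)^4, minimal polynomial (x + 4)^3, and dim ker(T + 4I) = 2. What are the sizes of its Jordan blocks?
λ = -4: algebraic multiplicity 4 (exponent in χ_T), largest block size 3 (exponent in m_T), 2 blocks (geometric multiplicity). These force block sizes [3, 1].

Jordan blocks: (-4, 3), (-4, 1)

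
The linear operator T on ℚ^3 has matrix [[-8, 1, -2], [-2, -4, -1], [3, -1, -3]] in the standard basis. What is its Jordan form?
J = [[-5, 1, 0], [0, -5, 1], [0, 0, -5]]

The characteristic polynomial is det(xI - A) = (x + 5)^3, so the eigenvalues are -5 (algebraic multiplicity 3).

For λ = -5: rank(A + 5I) = 2, rank((A + 5I)^2) = 1, rank((A + 5I)^3) = 0. The eigenspace has dimension 3 - 2 = 1, so there is 1 Jordan block; the rank sequence gives block sizes [3].

Assembling the blocks gives the Jordan form J above.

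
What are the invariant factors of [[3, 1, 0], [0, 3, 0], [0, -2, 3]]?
The Jordan structure of A has elementary divisors (x - 3)^2, (x - 3). Arranging the block sizes at each eigenvalue in decreasing order and taking row products gives the invariant factors.

Invariant factors (smallest first, each dividing the next): x - 3, (x - 3)^2.

Check: the last factor (x - 3)^2 is the minimal polynomial, and the product (x - 3)^3 is the characteristic polynomial.

x - 3, (x - 3)^2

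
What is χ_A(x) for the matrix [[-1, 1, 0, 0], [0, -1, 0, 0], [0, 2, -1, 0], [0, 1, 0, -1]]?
xI - A = [[x + 1, -1, 0, 0], [0, x + 1, 0, 0], [0, -2, x + 1, 0], [0, -1, 0, x + 1]].

Expanding det(xI - A) along the first row:
det(xI - A) = + (x + 1)·det([[x + 1, 0, 0], [-2, x + 1, 0], [-1, 0, x + 1]]) - (-1)·det([[0, 0, 0], [0, x + 1, 0], [0, 0, x + 1]]) + (0)·det([[0, x + 1, 0], [0, -2, 0], [0, -1, x + 1]]) - (0)·det([[0, x + 1, 0], [0, -2, x + 1], [0, -1, 0]]).

Evaluating gives χ_A(x) = x^4 + 4x^3 + 6x^2 + 4x + 1 = (x + 1)^4.

χ_A(x) = (x + 1)^4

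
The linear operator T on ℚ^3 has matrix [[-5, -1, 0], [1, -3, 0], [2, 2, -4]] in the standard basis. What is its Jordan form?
The characteristic polynomial is det(xI - A) = (x + 4)^3, so the eigenvalues are -4 (algebraic multiplicity 3).

For λ = -4: rank(A + 4I) = 1, rank((A + 4I)^2) = 0. The eigenspace has dimension 3 - 1 = 2, so there are 2 Jordan blocks; the rank sequence gives block sizes [2, 1].

Assembling the blocks gives the Jordan form J above.

J = [[-4, 1, 0], [0, -4, 0], [0, 0, -4]]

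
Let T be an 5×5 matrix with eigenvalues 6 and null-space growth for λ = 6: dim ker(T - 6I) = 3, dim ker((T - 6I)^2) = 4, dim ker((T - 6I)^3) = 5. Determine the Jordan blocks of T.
Jordan blocks: (6, 3), (6, 1), (6, 1)

λ = 6: successive nullity increments [3, 1, 1] count blocks of size ≥ k; block sizes are [3, 1, 1].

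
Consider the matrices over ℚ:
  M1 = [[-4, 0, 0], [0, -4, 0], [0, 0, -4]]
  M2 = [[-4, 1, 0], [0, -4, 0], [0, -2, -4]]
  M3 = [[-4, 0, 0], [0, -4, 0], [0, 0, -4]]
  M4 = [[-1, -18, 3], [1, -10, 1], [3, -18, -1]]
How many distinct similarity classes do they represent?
Characteristic polynomials: χ_{M1} = (x + 4)^3, χ_{M2} = (x + 4)^3, χ_{M3} = (x + 4)^3, χ_{M4} = (x + 4)^3.

{M1, M3}: invariant factors x + 4, x + 4, x + 4.

{M2, M4}: invariant factors x + 4, (x + 4)^2.

Matrices are similar if and only if their invariant-factor lists agree; the partition into similarity classes is {M1, M3}, {M2, M4}.

2 classes: {M1, M3}, {M2, M4}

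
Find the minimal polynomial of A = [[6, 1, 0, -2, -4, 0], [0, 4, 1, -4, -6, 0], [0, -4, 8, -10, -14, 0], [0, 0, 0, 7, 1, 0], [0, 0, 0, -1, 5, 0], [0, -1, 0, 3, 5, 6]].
The characteristic polynomial factors as (x - 6)^6. The minimal polynomial is ∏(x - λ)^{k_λ} where k_λ is the size of the largest Jordan block at λ.

For λ = 6: rank(A - 6I) = 3, and the largest Jordan block has size 3 (the smallest k with rank((A - 6I)^k) = rank((A - 6I)^(k+1))).

So m_A(x) = (x - 6)^3.

m_A(x) = (x - 6)^3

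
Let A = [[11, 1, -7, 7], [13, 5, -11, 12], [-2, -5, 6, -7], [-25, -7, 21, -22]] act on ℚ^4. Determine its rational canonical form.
The invariant factors of A (the non-unit diagonal entries of the Smith normal form of xI - A over ℚ[x]) are (x - 1)^2(x^2 + 2x - 6), each dividing the next. The characteristic polynomial is their product, (x - 1)^2(x^2 + 2x - 6).

The rational canonical form is the block-diagonal matrix of companion matrices C(f_i):
R = [[0, 0, 0, 6], [1, 0, 0, -14], [0, 1, 0, 9], [0, 0, 1, 0]].

Note the characteristic polynomial does not split into linear factors over ℚ, so A has no Jordan form over ℚ; the rational canonical form exists over any field.

R = [[0, 0, 0, 6], [1, 0, 0, -14], [0, 1, 0, 9], [0, 0, 1, 0]]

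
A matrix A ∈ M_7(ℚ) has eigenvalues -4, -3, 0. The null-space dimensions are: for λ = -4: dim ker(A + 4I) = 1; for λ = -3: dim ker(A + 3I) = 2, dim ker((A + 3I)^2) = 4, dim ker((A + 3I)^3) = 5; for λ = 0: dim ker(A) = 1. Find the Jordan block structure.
λ = -4: successive nullity increments [1] count blocks of size ≥ k; block sizes are [1].
λ = -3: successive nullity increments [2, 2, 1] count blocks of size ≥ k; block sizes are [3, 2].
λ = 0: successive nullity increments [1] count blocks of size ≥ k; block sizes are [1].

Jordan blocks: (-4, 1), (-3, 3), (-3, 2), (0, 1)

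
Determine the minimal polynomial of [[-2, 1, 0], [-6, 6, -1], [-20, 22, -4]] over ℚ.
The characteristic polynomial factors as x^3. The minimal polynomial is ∏(x - λ)^{k_λ} where k_λ is the size of the largest Jordan block at λ.

For λ = 0: rank(A) = 2, and the largest Jordan block has size 3 (the smallest k with rank(A^k) = rank(A^(k+1))).

So m_A(x) = x^3.

m_A(x) = x^3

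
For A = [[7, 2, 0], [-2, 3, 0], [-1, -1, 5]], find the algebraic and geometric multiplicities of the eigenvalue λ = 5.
algebraic multiplicity 3, geometric multiplicity 2

The characteristic polynomial is (x - 5)^3, so the factor x - 5 appears with exponent 3: the algebraic multiplicity is 3.

rank(A - 5I) = 1, so the eigenspace has dimension 3 - 1 = 2: the geometric multiplicity is 2.

Since 2 < 3, A is not diagonalizable.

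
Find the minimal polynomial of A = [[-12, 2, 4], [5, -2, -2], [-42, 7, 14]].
m_A(x) = x^3

The characteristic polynomial factors as x^3. The minimal polynomial is ∏(x - λ)^{k_λ} where k_λ is the size of the largest Jordan block at λ.

For λ = 0: rank(A) = 2, and the largest Jordan block has size 3 (the smallest k with rank(A^k) = rank(A^(k+1))).

So m_A(x) = x^3.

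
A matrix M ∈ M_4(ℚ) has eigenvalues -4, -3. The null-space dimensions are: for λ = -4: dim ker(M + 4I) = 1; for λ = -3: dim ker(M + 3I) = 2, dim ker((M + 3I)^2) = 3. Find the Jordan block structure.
λ = -4: successive nullity increments [1] count blocks of size ≥ k; block sizes are [1].
λ = -3: successive nullity increments [2, 1] count blocks of size ≥ k; block sizes are [2, 1].

Jordan blocks: (-4, 1), (-3, 2), (-3, 1)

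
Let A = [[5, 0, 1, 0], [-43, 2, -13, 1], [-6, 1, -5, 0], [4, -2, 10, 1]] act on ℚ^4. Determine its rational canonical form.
R = [[0, 0, 0, 8], [1, 0, 0, -12], [0, 1, 0, 2], [0, 0, 1, 3]]

The invariant factors of A (the non-unit diagonal entries of the Smith normal form of xI - A over ℚ[x]) are (x - 2)^2(x - 1)(x + 2), each dividing the next. The characteristic polynomial is their product, (x - 2)^2(x - 1)(x + 2).

The rational canonical form is the block-diagonal matrix of companion matrices C(f_i):
R = [[0, 0, 0, 8], [1, 0, 0, -12], [0, 1, 0, 2], [0, 0, 1, 3]].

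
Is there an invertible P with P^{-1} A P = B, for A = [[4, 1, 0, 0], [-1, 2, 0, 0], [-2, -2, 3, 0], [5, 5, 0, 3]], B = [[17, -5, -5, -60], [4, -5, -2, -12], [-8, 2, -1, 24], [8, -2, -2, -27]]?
trace(A) = 12 but trace(B) = -16. The trace is a similarity invariant, so A and B are not similar.

No.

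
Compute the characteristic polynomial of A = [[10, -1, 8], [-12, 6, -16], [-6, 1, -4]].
xI - A = [[x - 10, 1, -8], [12, x - 6, 16], [6, -1, x + 4]].

Expanding det(xI - A) along the first row:
det(xI - A) = + (x - 10)·det([[x - 6, 16], [-1, x + 4]]) - (1)·det([[12, 16], [6, x + 4]]) + (-8)·det([[12, x - 6], [6, -1]]).

Evaluating gives χ_A(x) = x^3 - 12x^2 + 48x - 64 = (x - 4)^3.

χ_A(x) = (x - 4)^3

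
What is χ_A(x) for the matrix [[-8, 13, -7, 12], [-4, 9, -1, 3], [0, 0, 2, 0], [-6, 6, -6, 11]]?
χ_A(x) = (x - 5)^2(x - 2)^2

xI - A = [[x + 8, -13, 7, -12], [4, x - 9, 1, -3], [0, 0, x - 2, 0], [6, -6, 6, x - 11]].

Expanding det(xI - A) along the first row:
det(xI - A) = + (x + 8)·det([[x - 9, 1, -3], [0, x - 2, 0], [-6, 6, x - 11]]) - (-13)·det([[4, 1, -3], [0, x - 2, 0], [6, 6, x - 11]]) + (7)·det([[4, x - 9, -3], [0, 0, 0], [6, -6, x - 11]]) - (-12)·det([[4, x - 9, 1], [0, 0, x - 2], [6, -6, 6]]).

Evaluating gives χ_A(x) = x^4 - 14x^3 + 69x^2 - 140x + 100 = (x - 5)^2(x - 2)^2.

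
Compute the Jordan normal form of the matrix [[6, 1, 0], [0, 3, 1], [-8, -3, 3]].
The characteristic polynomial is det(xI - A) = (x - 4)^3, so the eigenvalues are 4 (algebraic multiplicity 3).

For λ = 4: rank(A - 4I) = 2, rank((A - 4I)^2) = 1, rank((A - 4I)^3) = 0. The eigenspace has dimension 3 - 2 = 1, so there is 1 Jordan block; the rank sequence gives block sizes [3].

Assembling the blocks gives the Jordan form J above.

J = [[4, 1, 0], [0, 4, 1], [0, 0, 4]]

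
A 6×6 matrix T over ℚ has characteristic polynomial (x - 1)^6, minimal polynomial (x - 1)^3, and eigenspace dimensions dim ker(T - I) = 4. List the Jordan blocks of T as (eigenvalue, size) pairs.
λ = 1: algebraic multiplicity 6 (exponent in χ_T), largest block size 3 (exponent in m_T), 4 blocks (geometric multiplicity). These force block sizes [3, 1, 1, 1].

Jordan blocks: (1, 3), (1, 1), (1, 1), (1, 1)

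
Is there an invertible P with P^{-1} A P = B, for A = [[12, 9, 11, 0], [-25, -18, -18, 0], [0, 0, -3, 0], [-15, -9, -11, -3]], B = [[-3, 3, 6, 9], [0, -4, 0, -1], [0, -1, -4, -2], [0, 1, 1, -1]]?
Yes.

Two matrices over a field are similar if and only if they have the same invariant factors.

Both A and B have characteristic polynomial (x + 3)^4 and minimal polynomial (x + 3)^3. Computing further, both have invariant factors x + 3, (x + 3)^3. Hence A and B are similar.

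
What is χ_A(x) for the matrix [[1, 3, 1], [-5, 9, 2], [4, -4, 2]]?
χ_A(x) = (x - 4)^3

xI - A = [[x - 1, -3, -1], [5, x - 9, -2], [-4, 4, x - 2]].

Expanding det(xI - A) along the first row:
det(xI - A) = + (x - 1)·det([[x - 9, -2], [4, x - 2]]) - (-3)·det([[5, -2], [-4, x - 2]]) + (-1)·det([[5, x - 9], [-4, 4]]).

Evaluating gives χ_A(x) = x^3 - 12x^2 + 48x - 64 = (x - 4)^3.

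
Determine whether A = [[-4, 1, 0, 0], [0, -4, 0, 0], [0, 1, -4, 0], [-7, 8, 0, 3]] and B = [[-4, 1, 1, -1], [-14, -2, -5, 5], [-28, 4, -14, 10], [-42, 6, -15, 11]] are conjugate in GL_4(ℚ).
Yes.

Two matrices over a field are similar if and only if they have the same invariant factors.

Both A and B have characteristic polynomial (x - 3)(x + 4)^3 and minimal polynomial (x - 3)(x + 4)^2. Computing further, both have invariant factors x + 4, (x - 3)(x + 4)^2. Hence A and B are similar.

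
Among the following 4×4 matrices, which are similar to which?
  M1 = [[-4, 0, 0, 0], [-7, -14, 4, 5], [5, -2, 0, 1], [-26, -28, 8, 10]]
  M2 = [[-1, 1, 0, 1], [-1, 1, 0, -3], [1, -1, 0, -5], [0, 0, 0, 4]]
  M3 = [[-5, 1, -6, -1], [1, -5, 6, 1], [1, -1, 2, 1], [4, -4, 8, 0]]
2 classes: {M1, M3}, {M2}

Characteristic polynomials: χ_{M1} = x^2(x + 4)^2, χ_{M2} = x^3(x - 4), χ_{M3} = x^2(x + 4)^2.

{M1, M3}: invariant factors x + 4, x^2(x + 4).

{M2}: invariant factors x, x^2(x - 4).

Matrices are similar if and only if their invariant-factor lists agree; the partition into similarity classes is {M1, M3}, {M2}.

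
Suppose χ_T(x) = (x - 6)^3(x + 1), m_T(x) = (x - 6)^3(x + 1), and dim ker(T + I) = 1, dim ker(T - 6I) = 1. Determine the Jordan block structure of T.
Jordan blocks: (-1, 1), (6, 3)

λ = -1: algebraic multiplicity 1 (exponent in χ_T), largest block size 1 (exponent in m_T), 1 block (geometric multiplicity). This forces block sizes [1].
λ = 6: algebraic multiplicity 3 (exponent in χ_T), largest block size 3 (exponent in m_T), 1 block (geometric multiplicity). This forces block sizes [3].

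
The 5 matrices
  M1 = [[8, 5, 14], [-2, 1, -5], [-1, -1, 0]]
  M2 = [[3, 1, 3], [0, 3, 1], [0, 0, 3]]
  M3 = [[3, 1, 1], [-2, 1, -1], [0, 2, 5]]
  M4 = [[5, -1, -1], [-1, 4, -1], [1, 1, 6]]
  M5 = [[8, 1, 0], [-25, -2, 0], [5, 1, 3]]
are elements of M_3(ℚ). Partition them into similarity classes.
Characteristic polynomials: χ_{M1} = (x - 3)^3, χ_{M2} = (x - 3)^3, χ_{M3} = (x - 3)^3, χ_{M4} = (x - 5)^3, χ_{M5} = (x - 3)^3.

{M1, M2, M3}: invariant factors (x - 3)^3.

{M4}: invariant factors (x - 5)^3.

{M5}: invariant factors x - 3, (x - 3)^2.

Matrices are similar if and only if their invariant-factor lists agree; the partition into similarity classes is {M1, M2, M3}, {M4}, {M5}.

3 classes: {M1, M2, M3}, {M4}, {M5}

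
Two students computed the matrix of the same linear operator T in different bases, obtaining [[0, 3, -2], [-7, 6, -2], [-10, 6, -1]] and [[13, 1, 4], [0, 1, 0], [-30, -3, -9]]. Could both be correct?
Yes.

Two matrices over a field are similar if and only if they have the same invariant factors.

Both A and B have characteristic polynomial (x - 3)(x - 1)^2 and minimal polynomial (x - 3)(x - 1)^2. Computing further, both have invariant factors (x - 3)(x - 1)^2. Hence A and B are similar.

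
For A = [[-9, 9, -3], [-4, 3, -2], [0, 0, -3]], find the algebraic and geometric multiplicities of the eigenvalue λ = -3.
algebraic multiplicity 3, geometric multiplicity 2

The characteristic polynomial is (x + 3)^3, so the factor x + 3 appears with exponent 3: the algebraic multiplicity is 3.

rank(A + 3I) = 1, so the eigenspace has dimension 3 - 1 = 2: the geometric multiplicity is 2.

Since 2 < 3, A is not diagonalizable.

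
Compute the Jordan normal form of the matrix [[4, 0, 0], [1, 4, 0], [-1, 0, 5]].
The characteristic polynomial is det(xI - A) = (x - 5)(x - 4)^2, so the eigenvalues are 4 (algebraic multiplicity 2), 5 (algebraic multiplicity 1).

For λ = 4: rank(A - 4I) = 2, rank((A - 4I)^2) = 1. The eigenspace has dimension 3 - 2 = 1, so there is 1 Jordan block; the rank sequence gives block sizes [2].

For λ = 5: algebraic multiplicity 1 gives one 1×1 block.

Assembling the blocks gives the Jordan form J above.

J = [[4, 1, 0], [0, 4, 0], [0, 0, 5]]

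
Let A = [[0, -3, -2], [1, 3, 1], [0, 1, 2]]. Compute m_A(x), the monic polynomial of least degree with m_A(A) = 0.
The characteristic polynomial factors as (x - 2)^2(x - 1). The minimal polynomial is ∏(x - λ)^{k_λ} where k_λ is the size of the largest Jordan block at λ.

For λ = 1: rank(A - I) = 2, and the largest Jordan block has size 1 (the smallest k with rank((A - I)^k) = rank((A - I)^(k+1))).
For λ = 2: rank(A - 2I) = 2, and the largest Jordan block has size 2 (the smallest k with rank((A - 2I)^k) = rank((A - 2I)^(k+1))).

So m_A(x) = (x - 2)^2(x - 1).

m_A(x) = (x - 2)^2(x - 1)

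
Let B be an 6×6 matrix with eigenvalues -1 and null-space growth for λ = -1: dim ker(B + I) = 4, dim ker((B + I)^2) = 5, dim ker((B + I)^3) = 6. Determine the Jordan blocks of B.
Jordan blocks: (-1, 3), (-1, 1), (-1, 1), (-1, 1)

λ = -1: successive nullity increments [4, 1, 1] count blocks of size ≥ k; block sizes are [3, 1, 1, 1].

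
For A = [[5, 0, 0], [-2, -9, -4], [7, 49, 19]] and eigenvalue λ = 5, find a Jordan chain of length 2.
v_1 = [[0, 1, -3]]^T, v_2 = [[0, -2, 7]]^T

We seek v_1 ∈ ker((A - 5I)^2) \ ker(A - 5I), then set v_{i+1} = (A - 5I) v_i.

One such chain is v_1 = [[0, 1, -3]]^T, v_2 = [[0, -2, 7]]^T. Check: (A - 5I) v_2 = [[0, 0, 0]]^T = 0.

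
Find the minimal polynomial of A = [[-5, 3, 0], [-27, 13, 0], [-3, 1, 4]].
The characteristic polynomial factors as (x - 4)^3. The minimal polynomial is ∏(x - λ)^{k_λ} where k_λ is the size of the largest Jordan block at λ.

For λ = 4: rank(A - 4I) = 1, and the largest Jordan block has size 2 (the smallest k with rank((A - 4I)^k) = rank((A - 4I)^(k+1))).

So m_A(x) = (x - 4)^2.

m_A(x) = (x - 4)^2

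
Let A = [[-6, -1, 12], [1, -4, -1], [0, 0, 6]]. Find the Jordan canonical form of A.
J = [[-5, 1, 0], [0, -5, 0], [0, 0, 6]]

The characteristic polynomial is det(xI - A) = (x - 6)(x + 5)^2, so the eigenvalues are -5 (algebraic multiplicity 2), 6 (algebraic multiplicity 1).

For λ = -5: rank(A + 5I) = 2, rank((A + 5I)^2) = 1. The eigenspace has dimension 3 - 2 = 1, so there is 1 Jordan block; the rank sequence gives block sizes [2].

For λ = 6: algebraic multiplicity 1 gives one 1×1 block.

Assembling the blocks gives the Jordan form J above.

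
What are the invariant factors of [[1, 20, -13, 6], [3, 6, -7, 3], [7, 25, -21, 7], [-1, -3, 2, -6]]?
The Jordan structure of A has elementary divisors (x + 5)^3, (x + 5). Arranging the block sizes at each eigenvalue in decreasing order and taking row products gives the invariant factors.

Invariant factors (smallest first, each dividing the next): x + 5, (x + 5)^3.

Check: the last factor (x + 5)^3 is the minimal polynomial, and the product (x + 5)^4 is the characteristic polynomial.

x + 5, (x + 5)^3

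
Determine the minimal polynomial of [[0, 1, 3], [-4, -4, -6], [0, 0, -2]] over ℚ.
m_A(x) = (x + 2)^2

The characteristic polynomial factors as (x + 2)^3. The minimal polynomial is ∏(x - λ)^{k_λ} where k_λ is the size of the largest Jordan block at λ.

For λ = -2: rank(A + 2I) = 1, and the largest Jordan block has size 2 (the smallest k with rank((A + 2I)^k) = rank((A + 2I)^(k+1))).

So m_A(x) = (x + 2)^2.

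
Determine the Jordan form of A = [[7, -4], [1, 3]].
J = [[5, 1], [0, 5]]

The characteristic polynomial is det(xI - A) = (x - 5)^2, so the eigenvalues are 5 (algebraic multiplicity 2).

For λ = 5: rank(A - 5I) = 1, rank((A - 5I)^2) = 0. The eigenspace has dimension 2 - 1 = 1, so there is 1 Jordan block; the rank sequence gives block sizes [2].

Assembling the blocks gives the Jordan form J above.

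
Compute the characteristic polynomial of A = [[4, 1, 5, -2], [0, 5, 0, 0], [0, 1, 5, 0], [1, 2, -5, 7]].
χ_A(x) = (x - 6)(x - 5)^3

xI - A = [[x - 4, -1, -5, 2], [0, x - 5, 0, 0], [0, -1, x - 5, 0], [-1, -2, 5, x - 7]].

Expanding det(xI - A) along the first row:
det(xI - A) = + (x - 4)·det([[x - 5, 0, 0], [-1, x - 5, 0], [-2, 5, x - 7]]) - (-1)·det([[0, 0, 0], [0, x - 5, 0], [-1, 5, x - 7]]) + (-5)·det([[0, x - 5, 0], [0, -1, 0], [-1, -2, x - 7]]) - (2)·det([[0, x - 5, 0], [0, -1, x - 5], [-1, -2, 5]]).

Evaluating gives χ_A(x) = x^4 - 21x^3 + 165x^2 - 575x + 750 = (x - 6)(x - 5)^3.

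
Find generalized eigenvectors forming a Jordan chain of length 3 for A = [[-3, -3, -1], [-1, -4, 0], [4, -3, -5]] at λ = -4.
We seek v_1 ∈ ker((A + 4I)^3) \ ker((A + 4I)^2), then set v_{i+1} = (A + 4I) v_i.

One such chain is v_1 = [[0, -2, 5]]^T, v_2 = [[1, 0, 1]]^T, v_3 = [[0, -1, 3]]^T. Check: (A + 4I) v_3 = [[0, 0, 0]]^T = 0.

v_1 = [[0, -2, 5]]^T, v_2 = [[1, 0, 1]]^T, v_3 = [[0, -1, 3]]^T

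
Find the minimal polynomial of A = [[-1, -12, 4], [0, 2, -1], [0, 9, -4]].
The characteristic polynomial factors as (x + 1)^3. The minimal polynomial is ∏(x - λ)^{k_λ} where k_λ is the size of the largest Jordan block at λ.

For λ = -1: rank(A + I) = 1, and the largest Jordan block has size 2 (the smallest k with rank((A + I)^k) = rank((A + I)^(k+1))).

So m_A(x) = (x + 1)^2.

m_A(x) = (x + 1)^2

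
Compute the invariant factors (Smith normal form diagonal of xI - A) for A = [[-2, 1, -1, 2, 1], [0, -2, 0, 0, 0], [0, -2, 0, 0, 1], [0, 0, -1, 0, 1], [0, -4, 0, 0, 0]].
x^3(x + 2)^2

The Jordan structure of A has elementary divisors (x + 2)^2, x^3. Arranging the block sizes at each eigenvalue in decreasing order and taking row products gives the invariant factors.

Invariant factors (smallest first, each dividing the next): x^3(x + 2)^2.

Check: the last factor x^3(x + 2)^2 is the minimal polynomial, and the product x^3(x + 2)^2 is the characteristic polynomial.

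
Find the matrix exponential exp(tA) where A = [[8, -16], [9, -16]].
e^{tA} = [[(12*t + 1)*e^{-4*t}, -16*t*e^{-4*t}], [9*t*e^{-4*t}, (1 - 12*t)*e^{-4*t}]]

A has Jordan form J = [[-4, 1], [0, -4]] with A = PJP^{-1}, so e^{tA} = P e^{tJ} P^{-1}.

For a Jordan block J_k(λ), e^{tJ_k(λ)} = e^{λt} · (I + tN + t^2 N^2/2! + ... + t^{k-1} N^{k-1}/(k-1)!) where N is the nilpotent superdiagonal part.

Assembling the blocks and conjugating back gives the entries of e^{tA} as shown above.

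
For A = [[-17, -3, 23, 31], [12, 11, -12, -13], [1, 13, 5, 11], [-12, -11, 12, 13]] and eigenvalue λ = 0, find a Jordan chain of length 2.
We seek v_1 ∈ ker(A^2) \ ker(A), then set v_{i+1} = A v_i.

One such chain is v_1 = [[1, -1, -2, 2]]^T, v_2 = [[2, -1, 0, 1]]^T. Check: A v_2 = [[0, 0, 0, 0]]^T = 0.

v_1 = [[1, -1, -2, 2]]^T, v_2 = [[2, -1, 0, 1]]^T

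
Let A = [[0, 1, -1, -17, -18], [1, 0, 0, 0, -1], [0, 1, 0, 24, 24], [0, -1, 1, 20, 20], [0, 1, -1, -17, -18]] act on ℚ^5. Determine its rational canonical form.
The invariant factors of A (the non-unit diagonal entries of the Smith normal form of xI - A over ℚ[x]) are x^2(x - 6)(x + 2)^2, each dividing the next. The characteristic polynomial is their product, x^2(x - 6)(x + 2)^2.

The rational canonical form is the block-diagonal matrix of companion matrices C(f_i):
R = [[0, 0, 0, 0, 0], [1, 0, 0, 0, 0], [0, 1, 0, 0, 24], [0, 0, 1, 0, 20], [0, 0, 0, 1, 2]].

R = [[0, 0, 0, 0, 0], [1, 0, 0, 0, 0], [0, 1, 0, 0, 24], [0, 0, 1, 0, 20], [0, 0, 0, 1, 2]]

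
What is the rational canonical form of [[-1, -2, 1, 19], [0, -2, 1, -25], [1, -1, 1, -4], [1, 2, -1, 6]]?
R = [[0, 0, 0, -25], [1, 0, 0, 20], [0, 1, 0, -14], [0, 0, 1, 4]]

The invariant factors of A (the non-unit diagonal entries of the Smith normal form of xI - A over ℚ[x]) are (x^2 - 2x + 5)^2, each dividing the next. The characteristic polynomial is their product, (x^2 - 2x + 5)^2.

The rational canonical form is the block-diagonal matrix of companion matrices C(f_i):
R = [[0, 0, 0, -25], [1, 0, 0, 20], [0, 1, 0, -14], [0, 0, 1, 4]].

Note the characteristic polynomial does not split into linear factors over ℚ, so A has no Jordan form over ℚ; the rational canonical form exists over any field.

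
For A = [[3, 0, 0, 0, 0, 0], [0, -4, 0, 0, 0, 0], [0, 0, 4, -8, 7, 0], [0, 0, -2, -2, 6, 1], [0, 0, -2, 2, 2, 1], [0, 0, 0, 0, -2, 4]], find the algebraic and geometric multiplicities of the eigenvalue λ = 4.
algebraic multiplicity 3, geometric multiplicity 1

The characteristic polynomial is (x - 4)^3(x - 3)(x + 4)^2, so the factor x - 4 appears with exponent 3: the algebraic multiplicity is 3.

rank(A - 4I) = 5, so the eigenspace has dimension 6 - 5 = 1: the geometric multiplicity is 1.

Since 1 < 3, A is not diagonalizable.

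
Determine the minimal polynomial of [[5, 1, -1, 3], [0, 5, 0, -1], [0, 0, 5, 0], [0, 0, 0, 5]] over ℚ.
The characteristic polynomial factors as (x - 5)^4. The minimal polynomial is ∏(x - λ)^{k_λ} where k_λ is the size of the largest Jordan block at λ.

For λ = 5: rank(A - 5I) = 2, and the largest Jordan block has size 3 (the smallest k with rank((A - 5I)^k) = rank((A - 5I)^(k+1))).

So m_A(x) = (x - 5)^3.

m_A(x) = (x - 5)^3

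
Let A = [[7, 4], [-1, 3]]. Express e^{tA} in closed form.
A has Jordan form J = [[5, 1], [0, 5]] with A = PJP^{-1}, so e^{tA} = P e^{tJ} P^{-1}.

For a Jordan block J_k(λ), e^{tJ_k(λ)} = e^{λt} · (I + tN + t^2 N^2/2! + ... + t^{k-1} N^{k-1}/(k-1)!) where N is the nilpotent superdiagonal part.

Assembling the blocks and conjugating back gives the entries of e^{tA} as shown above.

e^{tA} = [[(2*t + 1)*e^{5*t}, 4*t*e^{5*t}], [-t*e^{5*t}, (1 - 2*t)*e^{5*t}]]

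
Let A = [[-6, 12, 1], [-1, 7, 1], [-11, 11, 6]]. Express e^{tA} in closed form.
A has Jordan form J = [[-5, 0, 0], [0, 6, 1], [0, 0, 6]] with A = PJP^{-1}, so e^{tA} = P e^{tJ} P^{-1}.

For a Jordan block J_k(λ), e^{tJ_k(λ)} = e^{λt} · (I + tN + t^2 N^2/2! + ... + t^{k-1} N^{k-1}/(k-1)!) where N is the nilpotent superdiagonal part.

Assembling the blocks and conjugating back gives the entries of e^{tA} as shown above.

e^{tA} = [[(-t*e^{11*t} + 1)*e^{-5*t}, ((t + 1)*e^{11*t} - 1)*e^{-5*t}, t*e^{6*t}], [-t*e^{6*t}, (t + 1)*e^{6*t}, t*e^{6*t}], [(1 - e^{11*t})*e^{-5*t}, (e^{11*t} - 1)*e^{-5*t}, e^{6*t}]]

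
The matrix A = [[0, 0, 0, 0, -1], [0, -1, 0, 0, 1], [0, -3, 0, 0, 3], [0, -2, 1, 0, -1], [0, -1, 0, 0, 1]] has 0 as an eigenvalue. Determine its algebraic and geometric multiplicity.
algebraic multiplicity 5, geometric multiplicity 2

The characteristic polynomial is x^5, so the factor x appears with exponent 5: the algebraic multiplicity is 5.

rank(A) = 3, so the eigenspace has dimension 5 - 3 = 2: the geometric multiplicity is 2.

Since 2 < 5, A is not diagonalizable.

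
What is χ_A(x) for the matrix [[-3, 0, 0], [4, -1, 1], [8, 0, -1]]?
χ_A(x) = (x + 1)^2(x + 3)

xI - A = [[x + 3, 0, 0], [-4, x + 1, -1], [-8, 0, x + 1]].

Expanding det(xI - A) along the first row:
det(xI - A) = + (x + 3)·det([[x + 1, -1], [0, x + 1]]) - (0)·det([[-4, -1], [-8, x + 1]]) + (0)·det([[-4, x + 1], [-8, 0]]).

Evaluating gives χ_A(x) = x^3 + 5x^2 + 7x + 3 = (x + 1)^2(x + 3).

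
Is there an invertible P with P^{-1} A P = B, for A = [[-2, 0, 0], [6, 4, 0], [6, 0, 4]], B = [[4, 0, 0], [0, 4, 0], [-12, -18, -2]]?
Yes.

Two matrices over a field are similar if and only if they have the same invariant factors.

Both A and B have characteristic polynomial (x - 4)^2(x + 2) and minimal polynomial (x - 4)(x + 2). Computing further, both have invariant factors x - 4, (x - 4)(x + 2). Hence A and B are similar.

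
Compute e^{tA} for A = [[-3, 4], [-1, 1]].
e^{tA} = [[(1 - 2*t)*e^{-t}, 4*t*e^{-t}], [-t*e^{-t}, (2*t + 1)*e^{-t}]]

A has Jordan form J = [[-1, 1], [0, -1]] with A = PJP^{-1}, so e^{tA} = P e^{tJ} P^{-1}.

For a Jordan block J_k(λ), e^{tJ_k(λ)} = e^{λt} · (I + tN + t^2 N^2/2! + ... + t^{k-1} N^{k-1}/(k-1)!) where N is the nilpotent superdiagonal part.

Assembling the blocks and conjugating back gives the entries of e^{tA} as shown above.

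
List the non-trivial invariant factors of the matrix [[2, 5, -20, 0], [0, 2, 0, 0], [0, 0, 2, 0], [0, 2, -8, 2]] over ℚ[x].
x - 2, x - 2, (x - 2)^2

The Jordan structure of A has elementary divisors (x - 2)^2, (x - 2), (x - 2). Arranging the block sizes at each eigenvalue in decreasing order and taking row products gives the invariant factors.

Invariant factors (smallest first, each dividing the next): x - 2, x - 2, (x - 2)^2.

Check: the last factor (x - 2)^2 is the minimal polynomial, and the product (x - 2)^4 is the characteristic polynomial.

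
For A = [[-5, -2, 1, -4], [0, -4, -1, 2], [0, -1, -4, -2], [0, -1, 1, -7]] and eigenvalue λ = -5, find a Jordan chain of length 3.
v_1 = [[-5, -2, -3, 0]]^T, v_2 = [[1, 1, -1, -1]]^T, v_3 = [[1, 0, 0, 0]]^T

We seek v_1 ∈ ker((A + 5I)^3) \ ker((A + 5I)^2), then set v_{i+1} = (A + 5I) v_i.

One such chain is v_1 = [[-5, -2, -3, 0]]^T, v_2 = [[1, 1, -1, -1]]^T, v_3 = [[1, 0, 0, 0]]^T. Check: (A + 5I) v_3 = [[0, 0, 0, 0]]^T = 0.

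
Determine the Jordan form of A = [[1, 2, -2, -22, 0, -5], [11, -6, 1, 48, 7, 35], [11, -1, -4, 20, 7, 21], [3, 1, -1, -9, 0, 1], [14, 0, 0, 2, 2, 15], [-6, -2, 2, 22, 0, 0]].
The characteristic polynomial is det(xI - A) = (x - 2)^2(x + 5)^4, so the eigenvalues are -5 (algebraic multiplicity 4), 2 (algebraic multiplicity 2).

For λ = -5: rank(A + 5I) = 3, rank((A + 5I)^2) = 2. The eigenspace has dimension 6 - 3 = 3, so there are 3 Jordan blocks; the rank sequence gives block sizes [2, 1, 1].

For λ = 2: rank(A - 2I) = 5, rank((A - 2I)^2) = 4. The eigenspace has dimension 6 - 5 = 1, so there is 1 Jordan block; the rank sequence gives block sizes [2].

Assembling the blocks gives the Jordan form J above.

J = [[-5, 1, 0, 0, 0, 0], [0, -5, 0, 0, 0, 0], [0, 0, -5, 0, 0, 0], [0, 0, 0, -5, 0, 0], [0, 0, 0, 0, 2, 1], [0, 0, 0, 0, 0, 2]]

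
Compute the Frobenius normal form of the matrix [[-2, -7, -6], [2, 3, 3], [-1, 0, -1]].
R = [[0, 0, -5], [1, 0, -1], [0, 1, 0]]

The invariant factors of A (the non-unit diagonal entries of the Smith normal form of xI - A over ℚ[x]) are x^3 + x + 5, each dividing the next. The characteristic polynomial is their product, x^3 + x + 5.

The rational canonical form is the block-diagonal matrix of companion matrices C(f_i):
R = [[0, 0, -5], [1, 0, -1], [0, 1, 0]].

Note the characteristic polynomial does not split into linear factors over ℚ, so A has no Jordan form over ℚ; the rational canonical form exists over any field.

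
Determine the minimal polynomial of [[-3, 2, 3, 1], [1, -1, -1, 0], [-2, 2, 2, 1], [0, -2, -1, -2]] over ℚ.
m_A(x) = (x + 1)^2

The characteristic polynomial factors as (x + 1)^4. The minimal polynomial is ∏(x - λ)^{k_λ} where k_λ is the size of the largest Jordan block at λ.

For λ = -1: rank(A + I) = 2, and the largest Jordan block has size 2 (the smallest k with rank((A + I)^k) = rank((A + I)^(k+1))).

So m_A(x) = (x + 1)^2.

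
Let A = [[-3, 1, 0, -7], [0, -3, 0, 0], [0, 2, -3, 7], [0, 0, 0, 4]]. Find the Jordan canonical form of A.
J = [[-3, 1, 0, 0], [0, -3, 0, 0], [0, 0, -3, 0], [0, 0, 0, 4]]

The characteristic polynomial is det(xI - A) = (x - 4)(x + 3)^3, so the eigenvalues are -3 (algebraic multiplicity 3), 4 (algebraic multiplicity 1).

For λ = -3: rank(A + 3I) = 2, rank((A + 3I)^2) = 1. The eigenspace has dimension 4 - 2 = 2, so there are 2 Jordan blocks; the rank sequence gives block sizes [2, 1].

For λ = 4: algebraic multiplicity 1 gives one 1×1 block.

Assembling the blocks gives the Jordan form J above.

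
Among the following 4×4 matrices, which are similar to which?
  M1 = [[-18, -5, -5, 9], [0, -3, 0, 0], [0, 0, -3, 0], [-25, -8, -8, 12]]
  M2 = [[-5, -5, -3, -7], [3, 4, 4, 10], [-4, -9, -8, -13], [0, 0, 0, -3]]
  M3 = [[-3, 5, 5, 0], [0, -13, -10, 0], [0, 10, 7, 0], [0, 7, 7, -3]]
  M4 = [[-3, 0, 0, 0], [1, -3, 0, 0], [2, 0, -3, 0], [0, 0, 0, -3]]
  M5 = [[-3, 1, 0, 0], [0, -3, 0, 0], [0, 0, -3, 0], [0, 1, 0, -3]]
2 classes: {M1, M2}, {M3, M4, M5}

Characteristic polynomials: χ_{M1} = (x + 3)^4, χ_{M2} = (x + 3)^4, χ_{M3} = (x + 3)^4, χ_{M4} = (x + 3)^4, χ_{M5} = (x + 3)^4.

{M1, M2}: invariant factors x + 3, (x + 3)^3.

{M3, M4, M5}: invariant factors x + 3, x + 3, (x + 3)^2.

Matrices are similar if and only if their invariant-factor lists agree; the partition into similarity classes is {M1, M2}, {M3, M4, M5}.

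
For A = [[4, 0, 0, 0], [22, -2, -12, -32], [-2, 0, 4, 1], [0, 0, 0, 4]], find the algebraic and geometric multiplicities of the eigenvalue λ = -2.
The characteristic polynomial is (x - 4)^3(x + 2), so the factor x + 2 appears with exponent 1: the algebraic multiplicity is 1.

rank(A + 2I) = 3, so the eigenspace has dimension 4 - 3 = 1: the geometric multiplicity is 1.

algebraic multiplicity 1, geometric multiplicity 1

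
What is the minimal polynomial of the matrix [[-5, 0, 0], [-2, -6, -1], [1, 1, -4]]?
m_A(x) = (x + 5)^3

The characteristic polynomial factors as (x + 5)^3. The minimal polynomial is ∏(x - λ)^{k_λ} where k_λ is the size of the largest Jordan block at λ.

For λ = -5: rank(A + 5I) = 2, and the largest Jordan block has size 3 (the smallest k with rank((A + 5I)^k) = rank((A + 5I)^(k+1))).

So m_A(x) = (x + 5)^3.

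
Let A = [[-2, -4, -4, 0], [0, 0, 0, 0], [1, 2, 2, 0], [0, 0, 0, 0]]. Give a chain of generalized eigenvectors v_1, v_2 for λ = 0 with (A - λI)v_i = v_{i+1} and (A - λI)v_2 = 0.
v_1 = [[-1, 1, 0, 2]]^T, v_2 = [[-2, 0, 1, 0]]^T

We seek v_1 ∈ ker(A^2) \ ker(A), then set v_{i+1} = A v_i.

One such chain is v_1 = [[-1, 1, 0, 2]]^T, v_2 = [[-2, 0, 1, 0]]^T. Check: A v_2 = [[0, 0, 0, 0]]^T = 0.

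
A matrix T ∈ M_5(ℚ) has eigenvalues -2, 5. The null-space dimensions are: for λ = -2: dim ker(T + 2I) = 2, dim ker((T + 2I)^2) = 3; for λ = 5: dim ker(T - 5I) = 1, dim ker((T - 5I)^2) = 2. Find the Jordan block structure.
λ = -2: successive nullity increments [2, 1] count blocks of size ≥ k; block sizes are [2, 1].
λ = 5: successive nullity increments [1, 1] count blocks of size ≥ k; block sizes are [2].

Jordan blocks: (-2, 2), (-2, 1), (5, 2)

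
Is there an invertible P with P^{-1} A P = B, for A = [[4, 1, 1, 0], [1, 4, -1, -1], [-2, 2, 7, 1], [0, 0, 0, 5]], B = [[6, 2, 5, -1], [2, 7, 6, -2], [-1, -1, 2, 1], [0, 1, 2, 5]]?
Yes.

Two matrices over a field are similar if and only if they have the same invariant factors.

Both A and B have characteristic polynomial (x - 5)^4 and minimal polynomial (x - 5)^2. Computing further, both have invariant factors (x - 5)^2, (x - 5)^2. Hence A and B are similar.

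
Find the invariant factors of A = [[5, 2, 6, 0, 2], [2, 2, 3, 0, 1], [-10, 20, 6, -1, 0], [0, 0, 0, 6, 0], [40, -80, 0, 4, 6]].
The Jordan structure of A has elementary divisors (x - 1), (x - 6)^3, (x - 6). Arranging the block sizes at each eigenvalue in decreasing order and taking row products gives the invariant factors.

Invariant factors (smallest first, each dividing the next): x - 6, (x - 6)^3(x - 1).

Check: the last factor (x - 6)^3(x - 1) is the minimal polynomial, and the product (x - 6)^4(x - 1) is the characteristic polynomial.

x - 6, (x - 6)^3(x - 1)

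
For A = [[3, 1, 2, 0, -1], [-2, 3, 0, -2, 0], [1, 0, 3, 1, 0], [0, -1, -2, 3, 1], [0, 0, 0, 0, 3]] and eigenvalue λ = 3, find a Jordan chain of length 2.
We seek v_1 ∈ ker((A - 3I)^2) \ ker(A - 3I), then set v_{i+1} = (A - 3I) v_i.

One such chain is v_1 = [[0, 0, 1, 0, 1]]^T, v_2 = [[1, 0, 0, -1, 0]]^T. Check: (A - 3I) v_2 = [[0, 0, 0, 0, 0]]^T = 0.

v_1 = [[0, 0, 1, 0, 1]]^T, v_2 = [[1, 0, 0, -1, 0]]^T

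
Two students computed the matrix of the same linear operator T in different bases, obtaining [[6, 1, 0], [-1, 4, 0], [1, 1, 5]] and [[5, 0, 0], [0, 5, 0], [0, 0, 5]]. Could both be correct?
No.

Both have characteristic polynomial (x - 5)^3, but the minimal polynomial of A is (x - 5)^2 while the minimal polynomial of B is x - 5. The minimal polynomial is a similarity invariant, so A and B are not similar.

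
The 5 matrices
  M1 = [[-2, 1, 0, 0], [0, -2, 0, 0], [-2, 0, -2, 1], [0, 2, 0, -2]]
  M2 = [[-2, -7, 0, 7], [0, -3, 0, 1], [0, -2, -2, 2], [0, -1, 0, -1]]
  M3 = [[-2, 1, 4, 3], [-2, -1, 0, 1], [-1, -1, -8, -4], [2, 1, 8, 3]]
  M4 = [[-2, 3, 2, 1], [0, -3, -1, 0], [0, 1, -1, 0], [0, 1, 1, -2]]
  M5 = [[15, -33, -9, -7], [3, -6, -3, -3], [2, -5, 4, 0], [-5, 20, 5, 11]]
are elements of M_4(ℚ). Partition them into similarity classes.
Characteristic polynomials: χ_{M1} = (x + 2)^4, χ_{M2} = (x + 2)^4, χ_{M3} = (x + 2)^4, χ_{M4} = (x + 2)^4, χ_{M5} = (x - 6)^4.

{M1, M3, M4}: invariant factors (x + 2)^2, (x + 2)^2.

{M2}: invariant factors x + 2, x + 2, (x + 2)^2.

{M5}: invariant factors x - 6, (x - 6)^3.

Matrices are similar if and only if their invariant-factor lists agree; the partition into similarity classes is {M1, M3, M4}, {M2}, {M5}.

3 classes: {M1, M3, M4}, {M2}, {M5}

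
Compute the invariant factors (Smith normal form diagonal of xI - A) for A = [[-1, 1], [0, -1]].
The Jordan structure of A has elementary divisors (x + 1)^2. Arranging the block sizes at each eigenvalue in decreasing order and taking row products gives the invariant factors.

Invariant factors (smallest first, each dividing the next): (x + 1)^2.

Check: the last factor (x + 1)^2 is the minimal polynomial, and the product (x + 1)^2 is the characteristic polynomial.

(x + 1)^2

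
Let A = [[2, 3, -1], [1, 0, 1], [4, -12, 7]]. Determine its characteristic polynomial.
χ_A(x) = (x - 3)^3

xI - A = [[x - 2, -3, 1], [-1, x, -1], [-4, 12, x - 7]].

Expanding det(xI - A) along the first row:
det(xI - A) = + (x - 2)·det([[x, -1], [12, x - 7]]) - (-3)·det([[-1, -1], [-4, x - 7]]) + (1)·det([[-1, x], [-4, 12]]).

Evaluating gives χ_A(x) = x^3 - 9x^2 + 27x - 27 = (x - 3)^3.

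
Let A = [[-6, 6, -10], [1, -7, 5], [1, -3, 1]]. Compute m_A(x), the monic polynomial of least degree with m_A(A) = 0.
The characteristic polynomial factors as (x + 4)^3. The minimal polynomial is ∏(x - λ)^{k_λ} where k_λ is the size of the largest Jordan block at λ.

For λ = -4: rank(A + 4I) = 1, and the largest Jordan block has size 2 (the smallest k with rank((A + 4I)^k) = rank((A + 4I)^(k+1))).

So m_A(x) = (x + 4)^2.

m_A(x) = (x + 4)^2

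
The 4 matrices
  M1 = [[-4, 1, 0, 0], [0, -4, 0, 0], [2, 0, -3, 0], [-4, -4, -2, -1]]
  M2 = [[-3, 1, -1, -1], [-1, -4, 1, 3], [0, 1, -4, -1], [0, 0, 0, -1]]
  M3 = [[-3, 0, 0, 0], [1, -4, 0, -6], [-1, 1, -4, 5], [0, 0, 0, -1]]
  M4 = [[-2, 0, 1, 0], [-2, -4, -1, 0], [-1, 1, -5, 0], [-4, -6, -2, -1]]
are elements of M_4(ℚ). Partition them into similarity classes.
1 class: {M1, M2, M3, M4}

Characteristic polynomials: χ_{M1} = (x + 1)(x + 3)(x + 4)^2, χ_{M2} = (x + 1)(x + 3)(x + 4)^2, χ_{M3} = (x + 1)(x + 3)(x + 4)^2, χ_{M4} = (x + 1)(x + 3)(x + 4)^2.

{M1, M2, M3, M4}: invariant factors (x + 1)(x + 3)(x + 4)^2.

Matrices are similar if and only if their invariant-factor lists agree; the partition into similarity classes is {M1, M2, M3, M4}.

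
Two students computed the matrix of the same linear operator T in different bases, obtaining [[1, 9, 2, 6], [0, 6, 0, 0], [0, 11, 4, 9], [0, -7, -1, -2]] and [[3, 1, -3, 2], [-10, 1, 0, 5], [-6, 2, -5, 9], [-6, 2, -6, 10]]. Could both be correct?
Two matrices over a field are similar if and only if they have the same invariant factors.

Both A and B have characteristic polynomial (x - 6)(x - 1)^3 and minimal polynomial (x - 6)(x - 1)^2. Computing further, both have invariant factors x - 1, (x - 6)(x - 1)^2. Hence A and B are similar.

Yes.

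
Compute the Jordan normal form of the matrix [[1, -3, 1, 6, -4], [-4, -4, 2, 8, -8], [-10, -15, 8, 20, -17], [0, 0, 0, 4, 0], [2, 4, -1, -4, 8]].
The characteristic polynomial is det(xI - A) = (x - 4)^2(x - 3)^3, so the eigenvalues are 3 (algebraic multiplicity 3), 4 (algebraic multiplicity 2).

For λ = 3: rank(A - 3I) = 4, rank((A - 3I)^2) = 3, rank((A - 3I)^3) = 2. The eigenspace has dimension 5 - 4 = 1, so there is 1 Jordan block; the rank sequence gives block sizes [3].

For λ = 4: rank(A - 4I) = 3. The eigenspace has dimension 5 - 3 = 2, so there are 2 Jordan blocks; the rank sequence gives block sizes [1, 1].

Assembling the blocks gives the Jordan form J above.

J = [[3, 1, 0, 0, 0], [0, 3, 1, 0, 0], [0, 0, 3, 0, 0], [0, 0, 0, 4, 0], [0, 0, 0, 0, 4]]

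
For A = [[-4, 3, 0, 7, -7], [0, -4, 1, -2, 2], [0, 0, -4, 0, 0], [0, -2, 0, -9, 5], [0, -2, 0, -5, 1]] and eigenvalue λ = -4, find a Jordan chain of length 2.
We seek v_1 ∈ ker((A + 4I)^2) \ ker(A + 4I), then set v_{i+1} = (A + 4I) v_i.

One such chain is v_1 = [[0, 2, -2, 0, 1]]^T, v_2 = [[-1, 0, 0, 1, 1]]^T. Check: (A + 4I) v_2 = [[0, 0, 0, 0, 0]]^T = 0.

v_1 = [[0, 2, -2, 0, 1]]^T, v_2 = [[-1, 0, 0, 1, 1]]^T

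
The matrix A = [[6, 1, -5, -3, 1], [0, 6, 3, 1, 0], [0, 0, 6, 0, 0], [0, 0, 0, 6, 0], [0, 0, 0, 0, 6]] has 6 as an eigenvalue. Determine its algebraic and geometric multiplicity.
algebraic multiplicity 5, geometric multiplicity 3

The characteristic polynomial is (x - 6)^5, so the factor x - 6 appears with exponent 5: the algebraic multiplicity is 5.

rank(A - 6I) = 2, so the eigenspace has dimension 5 - 2 = 3: the geometric multiplicity is 3.

Since 3 < 5, A is not diagonalizable.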